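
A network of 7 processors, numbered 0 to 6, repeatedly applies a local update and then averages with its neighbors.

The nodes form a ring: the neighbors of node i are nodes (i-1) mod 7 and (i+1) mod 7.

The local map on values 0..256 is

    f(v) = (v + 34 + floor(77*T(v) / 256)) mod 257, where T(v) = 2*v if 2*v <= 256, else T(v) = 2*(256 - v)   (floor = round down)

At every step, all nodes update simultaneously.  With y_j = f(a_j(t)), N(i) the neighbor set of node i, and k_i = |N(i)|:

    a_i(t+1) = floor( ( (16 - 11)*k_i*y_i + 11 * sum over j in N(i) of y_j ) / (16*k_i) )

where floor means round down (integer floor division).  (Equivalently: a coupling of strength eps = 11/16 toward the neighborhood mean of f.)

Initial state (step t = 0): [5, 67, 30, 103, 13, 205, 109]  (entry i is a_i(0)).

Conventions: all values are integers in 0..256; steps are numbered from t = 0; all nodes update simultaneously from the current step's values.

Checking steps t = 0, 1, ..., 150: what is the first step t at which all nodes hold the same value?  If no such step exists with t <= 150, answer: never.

Answer: 14
Key observation: Synchronization is absorbing here: once all nodes are equal they stay equal, and step 14 is the first all-equal step.

Derivation:
t=0: [5, 67, 30, 103, 13, 205, 109]  (not all equal)
t=1: [133, 86, 142, 108, 89, 93, 83]  (not all equal)
t=2: [190, 219, 205, 208, 188, 174, 196]  (not all equal)
t=3: [11, 11, 14, 9, 6, 4, 4]  (not all equal)
t=4: [47, 52, 51, 49, 43, 41, 43]  (not all equal)
t=5: [109, 113, 114, 109, 104, 101, 103]  (not all equal)
t=6: [206, 212, 212, 208, 201, 197, 200]  (not all equal)
t=7: [12, 14, 14, 13, 11, 10, 10]  (not all equal)
t=8: [53, 54, 55, 53, 51, 50, 51]  (not all equal)
t=9: [117, 120, 119, 118, 115, 114, 115]  (not all equal)
t=10: [221, 223, 224, 221, 218, 217, 218]  (not all equal)
t=11: [18, 19, 19, 18, 17, 17, 17]  (not all equal)
t=12: [62, 63, 63, 62, 61, 61, 61]  (not all equal)
t=13: [132, 133, 133, 132, 131, 131, 131]  (not all equal)
t=14: [240, 240, 240, 240, 240, 240, 240]  (all equal)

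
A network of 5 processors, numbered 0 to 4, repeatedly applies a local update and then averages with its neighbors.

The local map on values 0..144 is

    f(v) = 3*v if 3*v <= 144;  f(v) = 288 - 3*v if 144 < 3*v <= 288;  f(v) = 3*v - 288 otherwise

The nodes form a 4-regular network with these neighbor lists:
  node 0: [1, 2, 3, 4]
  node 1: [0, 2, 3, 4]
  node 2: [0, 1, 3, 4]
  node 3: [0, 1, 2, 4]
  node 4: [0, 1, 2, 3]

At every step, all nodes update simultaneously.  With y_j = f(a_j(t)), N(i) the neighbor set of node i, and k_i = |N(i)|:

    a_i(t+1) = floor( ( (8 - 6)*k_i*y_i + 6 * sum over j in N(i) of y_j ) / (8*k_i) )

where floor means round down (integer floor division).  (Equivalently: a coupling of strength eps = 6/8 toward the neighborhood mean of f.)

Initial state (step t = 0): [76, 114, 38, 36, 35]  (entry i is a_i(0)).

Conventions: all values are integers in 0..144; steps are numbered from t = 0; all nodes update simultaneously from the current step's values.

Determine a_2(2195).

Answer: a_2(2195) = 72
Key observation: The state at step 3, [72, 72, 72, 72, 72], reappears at step 4: the system is in a cycle of period 1 from step 3 on.  Therefore the state at step 2195 equals the state at step 3 + ((2195 - 3) mod 1) = 3, which is [72, 72, 72, 72, 72].

Derivation:
t=0: [76, 114, 38, 36, 35]
t=1: [86, 86, 89, 89, 89]
t=2: [24, 24, 24, 24, 24]
t=3: [72, 72, 72, 72, 72]
t=4: [72, 72, 72, 72, 72]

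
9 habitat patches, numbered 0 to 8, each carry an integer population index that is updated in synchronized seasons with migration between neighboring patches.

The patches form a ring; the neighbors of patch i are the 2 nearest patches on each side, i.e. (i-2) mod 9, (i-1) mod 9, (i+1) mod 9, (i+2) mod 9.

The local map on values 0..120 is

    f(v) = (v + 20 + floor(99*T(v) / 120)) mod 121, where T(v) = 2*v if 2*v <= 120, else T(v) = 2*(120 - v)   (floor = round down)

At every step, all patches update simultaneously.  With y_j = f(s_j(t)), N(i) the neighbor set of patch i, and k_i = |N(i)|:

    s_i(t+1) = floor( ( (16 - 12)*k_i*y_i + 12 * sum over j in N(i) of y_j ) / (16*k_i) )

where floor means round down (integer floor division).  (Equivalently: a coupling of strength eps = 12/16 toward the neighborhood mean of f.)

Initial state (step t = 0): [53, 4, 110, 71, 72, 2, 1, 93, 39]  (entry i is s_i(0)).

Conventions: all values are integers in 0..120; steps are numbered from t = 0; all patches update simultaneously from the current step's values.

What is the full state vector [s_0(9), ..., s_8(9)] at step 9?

Simulating step by step:
t=0: [53, 4, 110, 71, 72, 2, 1, 93, 39]
t=1: [27, 29, 37, 36, 35, 35, 26, 25, 24]
t=2: [94, 100, 107, 110, 109, 103, 95, 91, 88]
t=3: [34, 31, 28, 27, 28, 30, 33, 35, 35]
t=4: [106, 101, 97, 95, 96, 100, 104, 108, 108]
t=5: [28, 30, 32, 33, 32, 31, 29, 28, 27]
t=6: [96, 99, 101, 103, 102, 100, 97, 95, 94]
t=7: [33, 32, 31, 30, 31, 32, 33, 33, 33]
t=8: [105, 103, 102, 102, 102, 103, 105, 106, 106]
t=9: [28, 29, 29, 30, 29, 29, 28, 28, 28]

Answer: [28, 29, 29, 30, 29, 29, 28, 28, 28]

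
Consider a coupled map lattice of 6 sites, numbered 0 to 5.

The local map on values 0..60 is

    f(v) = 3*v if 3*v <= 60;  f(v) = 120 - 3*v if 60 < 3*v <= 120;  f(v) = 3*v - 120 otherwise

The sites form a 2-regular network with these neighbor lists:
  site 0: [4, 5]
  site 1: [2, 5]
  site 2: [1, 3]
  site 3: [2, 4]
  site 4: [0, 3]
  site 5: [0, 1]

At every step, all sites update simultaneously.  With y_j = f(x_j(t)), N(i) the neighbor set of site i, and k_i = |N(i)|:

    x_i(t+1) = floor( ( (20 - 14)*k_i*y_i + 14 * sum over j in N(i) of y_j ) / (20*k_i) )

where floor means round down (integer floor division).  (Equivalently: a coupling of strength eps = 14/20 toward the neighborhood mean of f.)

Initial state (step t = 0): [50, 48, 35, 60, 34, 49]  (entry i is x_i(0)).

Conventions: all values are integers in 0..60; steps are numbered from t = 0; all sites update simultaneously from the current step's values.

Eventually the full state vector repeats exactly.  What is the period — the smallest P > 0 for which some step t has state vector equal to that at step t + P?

Simulating step by step:
t=0: [50, 48, 35, 60, 34, 49]
t=1: [24, 21, 33, 29, 36, 27]
t=2: [32, 38, 37, 21, 31, 48]
t=3: [25, 13, 24, 29, 36, 17]
t=4: [35, 46, 39, 30, 30, 44]
t=5: [19, 10, 17, 20, 24, 15]
t=6: [49, 42, 46, 52, 55, 43]
t=7: [27, 11, 20, 32, 35, 14]
t=8: [31, 45, 37, 33, 26, 37]
t=9: [25, 10, 15, 24, 29, 17]
t=10: [42, 42, 40, 41, 42, 41]
t=11: [4, 2, 3, 3, 4, 5]
t=12: [13, 10, 7, 10, 10, 10]
t=13: [32, 26, 27, 26, 33, 33]
t=14: [21, 33, 41, 33, 29, 29]
t=15: [40, 18, 15, 18, 37, 37]
t=16: [6, 35, 51, 35, 21, 21]
t=17: [45, 36, 20, 36, 28, 28]
t=18: [29, 37, 26, 37, 20, 20]
t=19: [51, 38, 18, 38, 32, 32]
t=20: [26, 29, 20, 29, 20, 20]
t=21: [54, 51, 41, 51, 44, 44]
t=22: [21, 15, 24, 15, 29, 29]
t=23: [40, 41, 45, 41, 45, 45]
t=24: [10, 11, 6, 11, 5, 5]
t=25: [19, 21, 28, 21, 26, 26]
t=26: [46, 44, 50, 44, 52, 52]
t=27: [30, 26, 17, 26, 21, 21]
t=28: [48, 50, 44, 50, 42, 42]
t=29: [11, 15, 24, 15, 20, 20]
t=30: [51, 51, 45, 51, 45, 45]
t=31: [20, 20, 27, 20, 27, 27]
t=32: [45, 45, 53, 45, 53, 53]
t=33: [31, 31, 22, 31, 22, 22]
t=34: [45, 45, 35, 45, 35, 35]
t=35: [15, 15, 15, 15, 15, 15]
t=36: [45, 45, 45, 45, 45, 45]
t=37: [15, 15, 15, 15, 15, 15]

Answer: 2
Key observation: The state at step 35, [15, 15, 15, 15, 15, 15], reappears at step 37 — and no state repeats earlier — so the cycle the system enters has period 2.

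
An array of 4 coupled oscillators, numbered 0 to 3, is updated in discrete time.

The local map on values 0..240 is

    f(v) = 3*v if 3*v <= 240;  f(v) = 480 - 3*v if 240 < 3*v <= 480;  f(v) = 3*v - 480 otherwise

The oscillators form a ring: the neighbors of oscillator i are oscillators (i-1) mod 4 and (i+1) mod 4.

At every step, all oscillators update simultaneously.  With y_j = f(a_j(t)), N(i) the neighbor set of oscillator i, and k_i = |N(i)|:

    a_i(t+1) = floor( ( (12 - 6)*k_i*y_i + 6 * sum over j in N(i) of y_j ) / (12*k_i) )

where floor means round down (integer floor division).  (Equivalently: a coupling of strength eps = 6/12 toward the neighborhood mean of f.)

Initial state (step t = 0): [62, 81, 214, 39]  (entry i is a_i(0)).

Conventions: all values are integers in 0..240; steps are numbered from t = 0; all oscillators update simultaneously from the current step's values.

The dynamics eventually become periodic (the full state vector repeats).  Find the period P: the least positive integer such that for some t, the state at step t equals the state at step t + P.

Simulating step by step:
t=0: [62, 81, 214, 39]
t=1: [181, 205, 169, 145]
t=2: [76, 90, 58, 45]
t=3: [200, 205, 173, 168]
t=4: [99, 107, 59, 51]
t=5: [169, 169, 166, 166]
t=6: [24, 24, 20, 20]
t=7: [69, 69, 63, 63]
t=8: [202, 202, 193, 193]
t=9: [119, 119, 105, 105]
t=10: [133, 133, 154, 154]
t=11: [65, 65, 33, 33]
t=12: [171, 171, 123, 123]
t=13: [52, 52, 91, 91]
t=14: [168, 168, 194, 194]
t=15: [43, 43, 82, 82]
t=16: [155, 155, 207, 207]
t=17: [46, 46, 109, 109]
t=18: [141, 141, 149, 149]
t=19: [51, 51, 39, 39]
t=20: [144, 144, 126, 126]
t=21: [61, 61, 88, 88]
t=22: [191, 191, 207, 207]
t=23: [105, 105, 129, 129]
t=24: [147, 147, 111, 111]
t=25: [66, 66, 120, 120]
t=26: [178, 178, 139, 139]
t=27: [56, 56, 60, 60]
t=28: [171, 171, 177, 177]
t=29: [37, 37, 46, 46]
t=30: [117, 117, 131, 131]
t=31: [118, 118, 97, 97]
t=32: [141, 141, 173, 173]
t=33: [52, 52, 43, 43]
t=34: [149, 149, 135, 135]
t=35: [43, 43, 64, 64]
t=36: [144, 144, 176, 176]
t=37: [48, 48, 48, 48]
t=38: [144, 144, 144, 144]
t=39: [48, 48, 48, 48]

Answer: 2
Key observation: The state at step 37, [48, 48, 48, 48], reappears at step 39 — and no state repeats earlier — so the cycle the system enters has period 2.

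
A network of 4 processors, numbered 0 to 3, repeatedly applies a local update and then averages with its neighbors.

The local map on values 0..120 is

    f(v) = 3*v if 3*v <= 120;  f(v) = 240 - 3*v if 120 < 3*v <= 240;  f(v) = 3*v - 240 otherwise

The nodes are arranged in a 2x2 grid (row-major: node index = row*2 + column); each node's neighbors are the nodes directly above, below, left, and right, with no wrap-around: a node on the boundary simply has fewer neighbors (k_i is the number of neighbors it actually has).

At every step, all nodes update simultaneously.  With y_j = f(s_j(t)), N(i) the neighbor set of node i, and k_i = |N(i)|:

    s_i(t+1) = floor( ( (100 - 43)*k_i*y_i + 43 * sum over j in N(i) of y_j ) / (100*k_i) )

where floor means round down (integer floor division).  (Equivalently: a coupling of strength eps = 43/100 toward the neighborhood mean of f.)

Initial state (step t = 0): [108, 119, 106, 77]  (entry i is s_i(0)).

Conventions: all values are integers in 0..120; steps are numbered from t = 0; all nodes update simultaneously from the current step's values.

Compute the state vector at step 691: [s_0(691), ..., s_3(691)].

Answer: [77, 64, 89, 77]
Key observation: The state at step 21, [77, 64, 89, 77], reappears at step 31: the system is in a cycle of period 10 from step 21 on.  Therefore the state at step 691 equals the state at step 21 + ((691 - 21) mod 10) = 21, which is [77, 64, 89, 77].

Derivation:
t=0: [108, 119, 106, 77]
t=1: [89, 86, 64, 47]
t=2: [29, 37, 54, 70]
t=3: [90, 88, 69, 57]
t=4: [29, 34, 40, 51]
t=5: [97, 95, 105, 97]
t=6: [54, 47, 64, 54]
t=7: [76, 89, 60, 76]
t=8: [25, 20, 39, 25]
t=9: [80, 66, 98, 80]
t=10: [20, 23, 30, 20]
t=11: [68, 65, 77, 68]
t=12: [32, 41, 20, 32]
t=13: [92, 107, 75, 92]
t=14: [41, 61, 24, 41]
t=15: [94, 82, 91, 94]
t=16: [32, 21, 36, 32]
t=17: [91, 77, 102, 91]
t=18: [34, 19, 51, 34]
t=19: [89, 76, 93, 89]
t=20: [26, 18, 33, 26]
t=21: [77, 64, 89, 77]
t=22: [21, 31, 19, 21]
t=23: [68, 80, 59, 68]
t=24: [34, 15, 51, 34]
t=25: [86, 69, 93, 86]
t=26: [25, 26, 29, 25]
t=27: [78, 76, 81, 78]
t=28: [6, 9, 4, 6]
t=29: [18, 23, 14, 18]
t=30: [54, 62, 47, 54]
t=31: [77, 64, 89, 77]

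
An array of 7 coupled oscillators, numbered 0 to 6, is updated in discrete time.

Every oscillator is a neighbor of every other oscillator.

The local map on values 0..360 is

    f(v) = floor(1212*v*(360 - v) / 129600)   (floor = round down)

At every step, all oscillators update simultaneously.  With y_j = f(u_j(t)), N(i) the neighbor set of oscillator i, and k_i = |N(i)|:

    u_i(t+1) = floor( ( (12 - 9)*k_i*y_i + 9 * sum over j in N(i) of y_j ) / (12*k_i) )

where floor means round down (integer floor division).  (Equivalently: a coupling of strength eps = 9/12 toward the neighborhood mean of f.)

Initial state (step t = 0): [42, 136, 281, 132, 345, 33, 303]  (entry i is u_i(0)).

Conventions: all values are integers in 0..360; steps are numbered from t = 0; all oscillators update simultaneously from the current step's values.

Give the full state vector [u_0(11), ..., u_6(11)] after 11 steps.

Answer: [166, 166, 166, 166, 166, 166, 166]

Derivation:
t=0: [42, 136, 281, 132, 345, 33, 303]
t=1: [166, 186, 176, 185, 156, 163, 170]
t=2: [300, 301, 301, 301, 300, 300, 301]
t=3: [167, 166, 166, 166, 167, 167, 166]
t=4: [301, 301, 301, 301, 301, 301, 301]
t=5: [166, 166, 166, 166, 166, 166, 166]
t=6: [301, 301, 301, 301, 301, 301, 301]
t=7: [166, 166, 166, 166, 166, 166, 166]
t=8: [301, 301, 301, 301, 301, 301, 301]
t=9: [166, 166, 166, 166, 166, 166, 166]
t=10: [301, 301, 301, 301, 301, 301, 301]
t=11: [166, 166, 166, 166, 166, 166, 166]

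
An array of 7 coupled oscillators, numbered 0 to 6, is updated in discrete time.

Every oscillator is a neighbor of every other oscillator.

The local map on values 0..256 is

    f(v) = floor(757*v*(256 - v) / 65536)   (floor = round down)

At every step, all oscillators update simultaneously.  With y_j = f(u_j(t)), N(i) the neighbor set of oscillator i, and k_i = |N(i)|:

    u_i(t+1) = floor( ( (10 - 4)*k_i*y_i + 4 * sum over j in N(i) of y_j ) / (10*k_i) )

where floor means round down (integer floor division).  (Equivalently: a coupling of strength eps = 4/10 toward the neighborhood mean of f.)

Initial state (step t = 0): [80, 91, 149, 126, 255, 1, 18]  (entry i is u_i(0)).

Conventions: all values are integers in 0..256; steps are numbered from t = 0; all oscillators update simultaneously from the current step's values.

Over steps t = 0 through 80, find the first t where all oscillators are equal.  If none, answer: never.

Answer: 8
Key observation: Synchronization is absorbing here: once all oscillators are equal they stay equal, and step 8 is the first all-equal step.

Derivation:
t=0: [80, 91, 149, 126, 255, 1, 18]  (not all equal)
t=1: [137, 143, 148, 151, 51, 51, 76]  (not all equal)
t=2: [176, 175, 174, 173, 139, 139, 160]  (not all equal)
t=3: [166, 167, 167, 168, 180, 180, 174]  (not all equal)
t=4: [169, 168, 168, 168, 161, 161, 165]  (not all equal)
t=5: [170, 170, 170, 170, 174, 174, 172]  (not all equal)
t=6: [167, 167, 167, 167, 165, 165, 166]  (not all equal)
t=7: [171, 171, 171, 171, 172, 172, 171]  (not all equal)
t=8: [166, 166, 166, 166, 166, 166, 166]  (all equal)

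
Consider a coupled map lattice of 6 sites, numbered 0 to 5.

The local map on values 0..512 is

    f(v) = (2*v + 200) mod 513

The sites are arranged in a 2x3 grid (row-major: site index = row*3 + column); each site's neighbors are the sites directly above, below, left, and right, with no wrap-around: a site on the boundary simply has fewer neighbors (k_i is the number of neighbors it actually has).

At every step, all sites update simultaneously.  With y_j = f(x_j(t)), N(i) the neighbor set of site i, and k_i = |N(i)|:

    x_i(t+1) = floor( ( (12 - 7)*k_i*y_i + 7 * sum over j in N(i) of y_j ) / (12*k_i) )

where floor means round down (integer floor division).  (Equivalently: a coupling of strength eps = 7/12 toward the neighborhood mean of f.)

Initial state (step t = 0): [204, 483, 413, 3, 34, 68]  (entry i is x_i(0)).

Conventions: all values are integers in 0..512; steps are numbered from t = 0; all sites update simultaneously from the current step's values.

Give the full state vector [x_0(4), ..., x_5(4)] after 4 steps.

Answer: [311, 360, 347, 158, 152, 195]

Derivation:
t=0: [204, 483, 413, 3, 34, 68]
t=1: [140, 128, 138, 191, 244, 218]
t=2: [353, 409, 367, 219, 198, 241]
t=3: [347, 384, 372, 190, 189, 217]
t=4: [311, 360, 347, 158, 152, 195]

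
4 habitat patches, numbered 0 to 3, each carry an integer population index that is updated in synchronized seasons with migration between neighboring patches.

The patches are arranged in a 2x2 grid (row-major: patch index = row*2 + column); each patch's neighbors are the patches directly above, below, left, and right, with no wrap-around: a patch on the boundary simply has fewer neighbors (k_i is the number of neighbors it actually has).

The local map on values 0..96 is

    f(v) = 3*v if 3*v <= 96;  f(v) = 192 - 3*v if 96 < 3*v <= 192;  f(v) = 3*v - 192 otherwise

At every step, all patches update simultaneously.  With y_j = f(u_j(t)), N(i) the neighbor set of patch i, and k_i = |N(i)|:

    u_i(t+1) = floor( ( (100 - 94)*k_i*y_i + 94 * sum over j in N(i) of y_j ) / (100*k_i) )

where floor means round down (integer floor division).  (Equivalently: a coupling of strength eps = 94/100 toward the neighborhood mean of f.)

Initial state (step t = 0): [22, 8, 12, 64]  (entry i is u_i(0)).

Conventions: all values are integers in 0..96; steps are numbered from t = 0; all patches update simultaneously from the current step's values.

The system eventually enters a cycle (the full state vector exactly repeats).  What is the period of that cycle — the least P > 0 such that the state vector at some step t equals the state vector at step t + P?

Simulating step by step:
t=0: [22, 8, 12, 64]
t=1: [32, 32, 33, 28]
t=2: [94, 90, 90, 93]
t=3: [78, 87, 87, 78]
t=4: [67, 43, 43, 67]
t=5: [59, 12, 12, 59]
t=6: [34, 16, 16, 34]
t=7: [50, 87, 87, 50]
t=8: [67, 43, 43, 67]

Answer: 4
Key observation: The state at step 4, [67, 43, 43, 67], reappears at step 8 — and no state repeats earlier — so the cycle the system enters has period 4.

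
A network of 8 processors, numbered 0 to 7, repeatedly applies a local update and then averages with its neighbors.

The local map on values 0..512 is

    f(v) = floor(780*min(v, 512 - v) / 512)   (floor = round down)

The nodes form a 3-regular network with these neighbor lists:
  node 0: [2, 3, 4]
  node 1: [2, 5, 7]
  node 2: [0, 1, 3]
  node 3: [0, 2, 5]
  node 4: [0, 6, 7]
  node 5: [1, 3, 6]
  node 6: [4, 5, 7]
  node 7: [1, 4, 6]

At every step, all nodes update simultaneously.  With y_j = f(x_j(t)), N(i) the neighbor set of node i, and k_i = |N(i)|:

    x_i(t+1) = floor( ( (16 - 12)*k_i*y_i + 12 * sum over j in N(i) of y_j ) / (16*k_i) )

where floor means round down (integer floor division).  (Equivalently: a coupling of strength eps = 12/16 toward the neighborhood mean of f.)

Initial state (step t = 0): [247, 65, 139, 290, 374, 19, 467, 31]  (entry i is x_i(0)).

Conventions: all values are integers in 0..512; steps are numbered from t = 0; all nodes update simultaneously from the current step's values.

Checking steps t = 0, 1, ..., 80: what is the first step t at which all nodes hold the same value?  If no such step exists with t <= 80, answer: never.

Simulating step by step:
t=0: [247, 65, 139, 290, 374, 19, 467, 31]  (not all equal)
t=1: [283, 96, 256, 238, 175, 133, 88, 106]  (not all equal)
t=2: [341, 224, 311, 325, 227, 211, 190, 176]  (not all equal)
t=3: [298, 309, 297, 292, 290, 308, 305, 310]  (not all equal)
t=4: [331, 313, 324, 324, 321, 317, 317, 317]  (not all equal)
t=5: [284, 295, 287, 286, 289, 295, 295, 296]  (not all equal)
t=6: [343, 332, 340, 340, 336, 333, 332, 332]  (not all equal)
t=7: [262, 270, 263, 263, 268, 270, 272, 272]  (not all equal)
t=8: [377, 370, 376, 376, 370, 370, 367, 367]  (not all equal)
t=9: [208, 214, 208, 208, 215, 214, 218, 218]  (not all equal)
t=10: [318, 325, 318, 318, 326, 325, 329, 329]  (not all equal)
t=11: [292, 285, 292, 292, 283, 285, 280, 280]  (not all equal)
t=12: [338, 344, 337, 337, 347, 344, 349, 349]  (not all equal)
t=13: [262, 256, 263, 263, 253, 256, 250, 250]  (not all equal)
t=14: [380, 384, 382, 382, 381, 384, 383, 383]  (not all equal)
t=15: [199, 196, 198, 198, 198, 196, 196, 196]  (not all equal)
t=16: [301, 298, 300, 300, 300, 298, 298, 298]  (not all equal)
t=17: [321, 325, 322, 322, 323, 325, 325, 325]  (not all equal)
t=18: [288, 285, 288, 288, 286, 285, 284, 284]  (not all equal)
t=19: [341, 344, 342, 342, 344, 344, 345, 345]  (not all equal)
t=20: [257, 255, 257, 257, 255, 255, 254, 254]  (not all equal)
t=21: [388, 387, 388, 388, 387, 387, 387, 387]  (not all equal)
t=22: [188, 189, 188, 188, 189, 189, 190, 190]  (not all equal)
t=23: [286, 287, 286, 286, 287, 287, 288, 288]  (not all equal)
t=24: [343, 342, 343, 343, 342, 342, 341, 341]  (not all equal)
t=25: [257, 258, 257, 257, 258, 258, 259, 259]  (not all equal)
t=26: [387, 386, 387, 387, 386, 386, 385, 385]  (not all equal)
t=27: [190, 191, 190, 190, 191, 191, 192, 192]  (not all equal)
t=28: [289, 290, 289, 289, 290, 290, 291, 291]  (not all equal)
t=29: [338, 337, 338, 338, 337, 337, 337, 337]  (not all equal)
t=30: [265, 265, 265, 265, 265, 265, 266, 266]  (not all equal)
t=31: [376, 375, 376, 376, 375, 375, 375, 375]  (not all equal)
t=32: [207, 207, 207, 207, 207, 207, 208, 208]  (not all equal)
t=33: [315, 315, 315, 315, 315, 315, 315, 315]  (all equal)

Answer: 33
Key observation: Synchronization is absorbing here: once all nodes are equal they stay equal, and step 33 is the first all-equal step.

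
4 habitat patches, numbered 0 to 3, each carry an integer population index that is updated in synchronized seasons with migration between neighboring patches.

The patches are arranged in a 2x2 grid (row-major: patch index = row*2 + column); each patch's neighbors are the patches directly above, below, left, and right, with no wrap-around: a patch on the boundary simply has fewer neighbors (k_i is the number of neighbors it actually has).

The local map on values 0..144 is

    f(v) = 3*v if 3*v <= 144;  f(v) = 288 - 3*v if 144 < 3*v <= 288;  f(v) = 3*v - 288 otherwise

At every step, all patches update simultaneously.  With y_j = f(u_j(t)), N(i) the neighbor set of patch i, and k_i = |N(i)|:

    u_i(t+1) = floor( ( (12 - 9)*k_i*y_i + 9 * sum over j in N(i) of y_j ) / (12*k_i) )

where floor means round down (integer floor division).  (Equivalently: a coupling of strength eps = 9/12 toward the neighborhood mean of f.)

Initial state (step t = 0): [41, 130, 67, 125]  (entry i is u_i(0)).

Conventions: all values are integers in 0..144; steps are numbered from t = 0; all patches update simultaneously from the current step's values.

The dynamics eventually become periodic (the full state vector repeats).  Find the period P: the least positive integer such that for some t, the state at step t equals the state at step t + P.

Answer: 8
Key observation: The state at step 17, [81, 81, 81, 81], reappears at step 25 — and no state repeats earlier — so the cycle the system enters has period 8.

Derivation:
t=0: [41, 130, 67, 125]
t=1: [101, 104, 100, 92]
t=2: [17, 16, 13, 16]
t=3: [45, 49, 46, 44]
t=4: [138, 135, 134, 137]
t=5: [118, 122, 121, 117]
t=6: [73, 67, 67, 73]
t=7: [82, 73, 73, 82]
t=8: [62, 48, 48, 62]
t=9: [133, 112, 112, 133]
t=10: [63, 95, 95, 63]
t=11: [27, 75, 75, 27]
t=12: [67, 76, 76, 67]
t=13: [66, 80, 80, 66]
t=14: [58, 79, 79, 58]
t=15: [66, 98, 98, 66]
t=16: [27, 69, 69, 27]
t=17: [81, 81, 81, 81]
t=18: [45, 45, 45, 45]
t=19: [135, 135, 135, 135]
t=20: [117, 117, 117, 117]
t=21: [63, 63, 63, 63]
t=22: [99, 99, 99, 99]
t=23: [9, 9, 9, 9]
t=24: [27, 27, 27, 27]
t=25: [81, 81, 81, 81]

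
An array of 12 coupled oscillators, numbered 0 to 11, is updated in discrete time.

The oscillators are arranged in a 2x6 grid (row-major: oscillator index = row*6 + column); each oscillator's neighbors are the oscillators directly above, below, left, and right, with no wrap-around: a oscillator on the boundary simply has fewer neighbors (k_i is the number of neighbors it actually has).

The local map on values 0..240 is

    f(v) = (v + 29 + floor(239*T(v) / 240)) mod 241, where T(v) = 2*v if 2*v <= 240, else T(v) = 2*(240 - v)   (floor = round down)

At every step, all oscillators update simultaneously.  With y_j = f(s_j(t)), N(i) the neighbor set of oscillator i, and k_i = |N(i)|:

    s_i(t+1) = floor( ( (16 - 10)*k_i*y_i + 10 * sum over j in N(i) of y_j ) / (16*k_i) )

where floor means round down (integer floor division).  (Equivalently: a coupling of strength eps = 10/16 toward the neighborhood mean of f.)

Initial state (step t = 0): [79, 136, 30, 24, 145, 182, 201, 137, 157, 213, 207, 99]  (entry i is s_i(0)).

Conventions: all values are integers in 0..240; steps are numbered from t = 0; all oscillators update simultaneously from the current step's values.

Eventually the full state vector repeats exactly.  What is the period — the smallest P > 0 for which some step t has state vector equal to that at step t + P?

Answer: 2
Key observation: The state at step 27, [139, 138, 138, 137, 136, 136, 139, 138, 138, 137, 136, 136], reappears at step 29 — and no state repeats earlier — so the cycle the system enters has period 2.

Derivation:
t=0: [79, 136, 30, 24, 145, 182, 201, 137, 157, 213, 207, 99]
t=1: [70, 105, 115, 98, 96, 96, 72, 112, 104, 76, 76, 76]
t=2: [122, 140, 108, 76, 63, 56, 113, 88, 93, 46, 27, 33]
t=3: [133, 111, 84, 108, 148, 181, 108, 85, 93, 101, 147, 142]
t=4: [122, 89, 76, 93, 110, 108, 96, 77, 60, 95, 114, 111]
t=5: [94, 57, 73, 67, 107, 115, 79, 76, 99, 110, 112, 120]
t=6: [95, 93, 108, 134, 141, 129, 35, 69, 60, 134, 123, 134]
t=7: [89, 111, 126, 126, 133, 132, 145, 172, 177, 150, 135, 138]
t=8: [95, 105, 126, 134, 135, 132, 92, 104, 107, 119, 128, 131]
t=9: [78, 103, 124, 136, 134, 134, 77, 94, 120, 133, 137, 136]
t=10: [43, 84, 131, 134, 131, 132, 34, 80, 127, 135, 131, 131]
t=11: [111, 81, 116, 134, 135, 135, 106, 74, 113, 134, 135, 135]
t=12: [87, 66, 110, 133, 132, 132, 79, 57, 104, 131, 132, 132]
t=13: [96, 160, 139, 131, 134, 135, 86, 147, 131, 127, 135, 135]
t=14: [75, 107, 126, 134, 133, 132, 77, 105, 131, 136, 133, 132]
t=15: [43, 93, 131, 134, 134, 134, 42, 92, 128, 133, 133, 134]
t=16: [127, 98, 121, 133, 133, 133, 126, 98, 121, 134, 133, 133]
t=17: [121, 106, 129, 136, 134, 134, 121, 107, 129, 136, 133, 134]
t=18: [133, 121, 129, 132, 132, 133, 134, 121, 130, 133, 132, 133]
t=19: [137, 141, 138, 135, 134, 134, 137, 141, 138, 135, 134, 134]
t=20: [128, 127, 129, 131, 132, 133, 128, 127, 129, 131, 132, 133]
t=21: [139, 139, 138, 136, 135, 134, 139, 139, 138, 136, 135, 134]
t=22: [128, 128, 129, 130, 132, 132, 128, 128, 129, 130, 132, 132]
t=23: [139, 138, 138, 136, 135, 135, 139, 138, 138, 136, 135, 135]
t=24: [128, 128, 129, 130, 131, 132, 128, 128, 129, 130, 131, 132]
t=25: [139, 138, 138, 137, 136, 135, 139, 138, 138, 137, 136, 135]
t=26: [128, 128, 129, 130, 131, 131, 128, 128, 129, 130, 131, 131]
t=27: [139, 138, 138, 137, 136, 136, 139, 138, 138, 137, 136, 136]
t=28: [128, 128, 129, 130, 130, 131, 128, 128, 129, 130, 130, 131]
t=29: [139, 138, 138, 137, 136, 136, 139, 138, 138, 137, 136, 136]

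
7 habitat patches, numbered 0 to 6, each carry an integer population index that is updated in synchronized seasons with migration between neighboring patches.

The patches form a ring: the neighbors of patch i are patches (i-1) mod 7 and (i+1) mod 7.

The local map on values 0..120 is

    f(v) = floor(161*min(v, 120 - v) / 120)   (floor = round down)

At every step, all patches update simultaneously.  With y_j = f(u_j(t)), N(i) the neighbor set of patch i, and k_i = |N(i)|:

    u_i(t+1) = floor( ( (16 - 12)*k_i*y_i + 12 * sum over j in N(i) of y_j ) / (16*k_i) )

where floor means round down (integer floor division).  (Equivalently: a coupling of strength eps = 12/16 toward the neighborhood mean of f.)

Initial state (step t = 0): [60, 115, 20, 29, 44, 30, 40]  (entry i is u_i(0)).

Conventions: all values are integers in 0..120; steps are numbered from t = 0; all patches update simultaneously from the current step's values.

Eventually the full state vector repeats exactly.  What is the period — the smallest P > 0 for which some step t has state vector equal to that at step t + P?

Answer: 4
Key observation: The state at step 18, [76, 78, 79, 78, 76, 75, 75], reappears at step 22 — and no state repeats earlier — so the cycle the system enters has period 4.

Derivation:
t=0: [60, 115, 20, 29, 44, 30, 40]
t=1: [42, 41, 23, 41, 44, 52, 58]
t=2: [63, 46, 48, 47, 61, 68, 66]
t=3: [68, 67, 62, 69, 69, 73, 72]
t=4: [67, 72, 71, 71, 66, 65, 65]
t=5: [69, 67, 64, 67, 69, 72, 72]
t=6: [67, 71, 72, 71, 67, 65, 65]
t=7: [69, 66, 64, 66, 69, 72, 72]
t=8: [68, 71, 72, 71, 68, 65, 65]
t=9: [69, 66, 64, 66, 69, 71, 71]
t=10: [68, 71, 72, 71, 68, 66, 66]
t=11: [68, 66, 64, 66, 68, 70, 70]
t=12: [69, 72, 72, 72, 69, 67, 67]
t=13: [67, 65, 64, 65, 67, 69, 69]
t=14: [70, 73, 73, 73, 70, 69, 69]
t=15: [65, 64, 63, 64, 65, 67, 67]
t=16: [73, 74, 75, 74, 73, 71, 71]
t=17: [63, 61, 60, 61, 63, 64, 64]
t=18: [76, 78, 79, 78, 76, 75, 75]
t=19: [58, 56, 55, 56, 58, 59, 59]
t=20: [77, 75, 74, 75, 77, 78, 78]
t=21: [57, 59, 60, 59, 57, 56, 56]
t=22: [76, 78, 79, 78, 76, 75, 75]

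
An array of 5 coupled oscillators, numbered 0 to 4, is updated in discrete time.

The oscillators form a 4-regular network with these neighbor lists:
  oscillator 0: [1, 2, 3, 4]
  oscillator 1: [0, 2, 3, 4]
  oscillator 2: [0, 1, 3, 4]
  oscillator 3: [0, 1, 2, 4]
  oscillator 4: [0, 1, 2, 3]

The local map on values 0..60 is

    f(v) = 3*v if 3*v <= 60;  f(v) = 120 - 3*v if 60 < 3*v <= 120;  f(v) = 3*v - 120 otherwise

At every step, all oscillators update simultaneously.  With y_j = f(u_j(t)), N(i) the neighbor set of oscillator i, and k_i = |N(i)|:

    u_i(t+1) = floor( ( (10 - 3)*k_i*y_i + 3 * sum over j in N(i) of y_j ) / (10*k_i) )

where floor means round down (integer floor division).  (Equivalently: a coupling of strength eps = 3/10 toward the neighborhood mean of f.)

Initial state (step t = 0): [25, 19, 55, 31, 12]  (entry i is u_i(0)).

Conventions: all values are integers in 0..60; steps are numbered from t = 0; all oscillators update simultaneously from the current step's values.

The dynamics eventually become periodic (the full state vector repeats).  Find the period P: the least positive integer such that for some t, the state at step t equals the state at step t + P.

Answer: 4
Key observation: The state at step 49, [18, 18, 18, 18, 18], reappears at step 53 — and no state repeats earlier — so the cycle the system enters has period 4.

Derivation:
t=0: [25, 19, 55, 31, 12]
t=1: [43, 51, 43, 32, 38]
t=2: [11, 26, 11, 21, 9]
t=3: [35, 40, 35, 50, 31]
t=4: [15, 6, 15, 25, 23]
t=5: [43, 26, 43, 43, 47]
t=6: [12, 33, 12, 12, 19]
t=7: [36, 27, 36, 36, 49]
t=8: [15, 32, 15, 15, 24]
t=9: [43, 30, 43, 43, 45]
t=10: [11, 24, 11, 11, 14]
t=11: [34, 44, 34, 34, 40]
t=12: [16, 12, 16, 16, 4]
t=13: [44, 36, 44, 44, 21]
t=14: [15, 15, 15, 15, 43]
t=15: [42, 42, 42, 42, 19]
t=16: [9, 9, 9, 9, 41]
t=17: [25, 25, 25, 25, 10]
t=18: [43, 43, 43, 43, 34]
t=19: [9, 9, 9, 9, 15]
t=20: [28, 28, 28, 28, 39]
t=21: [33, 33, 33, 33, 12]
t=22: [22, 22, 22, 22, 31]
t=23: [51, 51, 51, 51, 35]
t=24: [31, 31, 31, 31, 20]
t=25: [29, 29, 29, 29, 50]
t=26: [32, 32, 32, 32, 30]
t=27: [24, 24, 24, 24, 28]
t=28: [47, 47, 47, 47, 39]
t=29: [19, 19, 19, 19, 8]
t=30: [54, 54, 54, 54, 33]
t=31: [40, 40, 40, 40, 27]
t=32: [2, 2, 2, 2, 27]
t=33: [8, 8, 8, 8, 29]
t=34: [24, 24, 24, 24, 30]
t=35: [46, 46, 46, 46, 35]
t=36: [17, 17, 17, 17, 15]
t=37: [50, 50, 50, 50, 46]
t=38: [29, 29, 29, 29, 21]
t=39: [34, 34, 34, 34, 49]
t=40: [18, 18, 18, 18, 24]
t=41: [53, 53, 53, 53, 49]
t=42: [38, 38, 38, 38, 30]
t=43: [7, 7, 7, 7, 22]
t=44: [23, 23, 23, 23, 44]
t=45: [48, 48, 48, 48, 23]
t=46: [26, 26, 26, 26, 42]
t=47: [39, 39, 39, 39, 16]
t=48: [6, 6, 6, 6, 34]
t=49: [18, 18, 18, 18, 18]
t=50: [54, 54, 54, 54, 54]
t=51: [42, 42, 42, 42, 42]
t=52: [6, 6, 6, 6, 6]
t=53: [18, 18, 18, 18, 18]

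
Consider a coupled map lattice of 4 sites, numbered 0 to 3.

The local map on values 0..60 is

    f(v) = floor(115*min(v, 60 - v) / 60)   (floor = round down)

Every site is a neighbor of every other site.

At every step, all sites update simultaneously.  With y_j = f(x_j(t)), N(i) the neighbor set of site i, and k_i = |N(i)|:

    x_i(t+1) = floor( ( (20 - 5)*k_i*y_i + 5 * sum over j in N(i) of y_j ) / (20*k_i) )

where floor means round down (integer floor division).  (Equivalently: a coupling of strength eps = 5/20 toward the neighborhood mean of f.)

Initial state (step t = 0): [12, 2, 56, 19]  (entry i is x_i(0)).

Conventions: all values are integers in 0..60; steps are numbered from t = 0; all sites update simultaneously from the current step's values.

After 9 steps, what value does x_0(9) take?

Simulating step by step:
t=0: [12, 2, 56, 19]
t=1: [21, 7, 10, 29]
t=2: [37, 19, 23, 47]
t=3: [41, 36, 41, 28]
t=4: [38, 44, 38, 49]
t=5: [39, 31, 39, 25]
t=6: [41, 51, 41, 46]
t=7: [33, 20, 33, 26]
t=8: [49, 41, 49, 48]
t=9: [22, 32, 22, 23]

Answer: x_0(9) = 22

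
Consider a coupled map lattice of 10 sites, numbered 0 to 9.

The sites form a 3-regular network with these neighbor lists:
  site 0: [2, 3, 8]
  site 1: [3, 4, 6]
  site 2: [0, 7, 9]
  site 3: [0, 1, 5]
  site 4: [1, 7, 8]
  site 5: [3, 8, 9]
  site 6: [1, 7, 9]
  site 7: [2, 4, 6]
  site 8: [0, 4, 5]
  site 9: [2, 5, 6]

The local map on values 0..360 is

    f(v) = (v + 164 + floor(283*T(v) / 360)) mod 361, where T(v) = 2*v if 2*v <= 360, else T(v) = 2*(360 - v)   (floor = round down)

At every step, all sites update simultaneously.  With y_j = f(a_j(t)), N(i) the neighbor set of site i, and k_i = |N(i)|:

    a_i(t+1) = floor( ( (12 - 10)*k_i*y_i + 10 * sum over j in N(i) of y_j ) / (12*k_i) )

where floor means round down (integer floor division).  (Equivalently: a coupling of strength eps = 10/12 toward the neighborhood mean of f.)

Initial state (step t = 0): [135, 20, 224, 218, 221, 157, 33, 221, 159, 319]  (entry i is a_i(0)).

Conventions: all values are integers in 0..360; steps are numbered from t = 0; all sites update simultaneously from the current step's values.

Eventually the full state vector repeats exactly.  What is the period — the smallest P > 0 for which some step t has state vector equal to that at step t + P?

Simulating step by step:
t=0: [135, 20, 224, 218, 221, 157, 33, 221, 159, 319]
t=1: [218, 239, 200, 199, 225, 212, 219, 243, 201, 223]
t=2: [252, 243, 240, 243, 238, 249, 235, 242, 245, 246]
t=3: [228, 231, 227, 226, 229, 227, 229, 231, 227, 229]
t=4: [238, 237, 237, 237, 237, 238, 236, 237, 238, 238]
t=5: [232, 233, 232, 232, 232, 232, 232, 233, 232, 232]
t=6: [236, 235, 235, 235, 235, 236, 235, 235, 236, 236]
t=7: [233, 234, 233, 233, 233, 233, 233, 234, 233, 233]
t=8: [235, 235, 235, 235, 235, 235, 235, 235, 235, 235]
t=9: [234, 234, 234, 234, 234, 234, 234, 234, 234, 234]
t=10: [235, 235, 235, 235, 235, 235, 235, 235, 235, 235]

Answer: 2
Key observation: The state at step 8, [235, 235, 235, 235, 235, 235, 235, 235, 235, 235], reappears at step 10 — and no state repeats earlier — so the cycle the system enters has period 2.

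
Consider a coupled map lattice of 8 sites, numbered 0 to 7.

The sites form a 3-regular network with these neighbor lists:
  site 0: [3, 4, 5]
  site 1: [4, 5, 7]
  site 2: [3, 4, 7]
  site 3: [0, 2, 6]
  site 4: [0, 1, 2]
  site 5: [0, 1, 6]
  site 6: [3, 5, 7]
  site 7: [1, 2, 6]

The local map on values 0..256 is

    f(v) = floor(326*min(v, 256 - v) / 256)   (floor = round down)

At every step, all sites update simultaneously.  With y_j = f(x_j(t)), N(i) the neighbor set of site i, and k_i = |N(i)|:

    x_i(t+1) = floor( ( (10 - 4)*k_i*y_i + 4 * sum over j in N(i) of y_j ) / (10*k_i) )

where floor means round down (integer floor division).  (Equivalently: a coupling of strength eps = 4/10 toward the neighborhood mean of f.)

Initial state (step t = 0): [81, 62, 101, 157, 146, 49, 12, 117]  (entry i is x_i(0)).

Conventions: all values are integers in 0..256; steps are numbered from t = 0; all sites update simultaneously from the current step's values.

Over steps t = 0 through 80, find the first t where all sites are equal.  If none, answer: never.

Answer: never
Key observation: The state at step 16 reappears at step 20 — the system is in a cycle of period 4 from step 16 on.  No step 0..20 is synchronized, and the cycle repeats forever, so no step up to 80 (or ever) has all sites equal.

Derivation:
t=0: [81, 62, 101, 157, 146, 49, 12, 117]  (not all equal)
t=1: [105, 93, 132, 108, 125, 63, 53, 118]  (not all equal)
t=2: [129, 122, 153, 129, 149, 90, 89, 135]  (not all equal)
t=3: [151, 146, 138, 150, 141, 125, 125, 145]  (not all equal)
t=4: [138, 143, 146, 139, 144, 153, 153, 144]  (not all equal)
t=5: [146, 141, 141, 144, 142, 135, 134, 140]  (not all equal)
t=6: [142, 147, 145, 144, 144, 151, 152, 147]  (not all equal)
t=7: [142, 137, 140, 140, 141, 135, 134, 137]  (not all equal)
t=8: [146, 150, 147, 147, 146, 152, 153, 151]  (not all equal)
t=9: [138, 134, 137, 137, 138, 133, 132, 133]  (not all equal)
t=10: [150, 154, 151, 151, 150, 155, 155, 155]  (not all equal)
t=11: [133, 129, 132, 132, 133, 128, 128, 128]  (not all equal)
t=12: [157, 160, 157, 157, 156, 161, 162, 161]  (not all equal)
t=13: [125, 122, 125, 125, 126, 120, 120, 120]  (not all equal)
t=14: [158, 154, 158, 158, 159, 153, 152, 153]  (not all equal)
t=15: [124, 128, 124, 125, 124, 129, 130, 129]  (not all equal)
t=16: [157, 161, 157, 158, 157, 160, 160, 160]  (not all equal)
t=17: [125, 121, 125, 124, 125, 122, 122, 122]  (not all equal)
t=18: [158, 154, 158, 157, 158, 155, 155, 155]  (not all equal)
t=19: [124, 128, 124, 125, 124, 127, 127, 127]  (not all equal)
t=20: [157, 161, 157, 158, 157, 160, 160, 160]  (not all equal)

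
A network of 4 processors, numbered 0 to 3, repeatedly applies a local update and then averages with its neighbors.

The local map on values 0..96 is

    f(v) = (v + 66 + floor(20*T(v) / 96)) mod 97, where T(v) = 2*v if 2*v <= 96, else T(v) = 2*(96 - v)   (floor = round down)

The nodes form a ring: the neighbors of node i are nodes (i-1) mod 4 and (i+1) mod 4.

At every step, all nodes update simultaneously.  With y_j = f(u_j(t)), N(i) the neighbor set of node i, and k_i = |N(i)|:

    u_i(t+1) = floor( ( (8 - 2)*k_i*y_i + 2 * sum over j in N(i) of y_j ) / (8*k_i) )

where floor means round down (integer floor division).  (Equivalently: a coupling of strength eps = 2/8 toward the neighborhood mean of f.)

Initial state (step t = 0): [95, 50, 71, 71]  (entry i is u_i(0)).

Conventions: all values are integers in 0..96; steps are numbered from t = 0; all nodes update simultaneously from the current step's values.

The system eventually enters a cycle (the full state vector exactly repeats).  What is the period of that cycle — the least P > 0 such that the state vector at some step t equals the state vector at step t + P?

Answer: 24
Key observation: The state at step 16, [39, 39, 39, 39], reappears at step 40 — and no state repeats earlier — so the cycle the system enters has period 24.

Derivation:
t=0: [95, 50, 71, 71]
t=1: [59, 42, 48, 51]
t=2: [40, 31, 36, 38]
t=3: [23, 14, 19, 22]
t=4: [11, 75, 79, 11]
t=5: [77, 56, 57, 77]
t=6: [51, 42, 43, 51]
t=7: [36, 29, 30, 36]
t=8: [18, 11, 12, 18]
t=9: [89, 82, 83, 90]
t=10: [59, 56, 57, 60]
t=11: [42, 41, 42, 43]
t=12: [28, 27, 28, 28]
t=13: [7, 7, 7, 8]
t=14: [75, 75, 75, 76]
t=15: [52, 52, 52, 52]
t=16: [39, 39, 39, 39]
t=17: [24, 24, 24, 24]
t=18: [3, 3, 3, 3]
t=19: [70, 70, 70, 70]
t=20: [49, 49, 49, 49]
t=21: [37, 37, 37, 37]
t=22: [21, 21, 21, 21]
t=23: [95, 95, 95, 95]
t=24: [64, 64, 64, 64]
t=25: [46, 46, 46, 46]
t=26: [34, 34, 34, 34]
t=27: [17, 17, 17, 17]
t=28: [90, 90, 90, 90]
t=29: [61, 61, 61, 61]
t=30: [44, 44, 44, 44]
t=31: [31, 31, 31, 31]
t=32: [12, 12, 12, 12]
t=33: [83, 83, 83, 83]
t=34: [57, 57, 57, 57]
t=35: [42, 42, 42, 42]
t=36: [28, 28, 28, 28]
t=37: [8, 8, 8, 8]
t=38: [77, 77, 77, 77]
t=39: [53, 53, 53, 53]
t=40: [39, 39, 39, 39]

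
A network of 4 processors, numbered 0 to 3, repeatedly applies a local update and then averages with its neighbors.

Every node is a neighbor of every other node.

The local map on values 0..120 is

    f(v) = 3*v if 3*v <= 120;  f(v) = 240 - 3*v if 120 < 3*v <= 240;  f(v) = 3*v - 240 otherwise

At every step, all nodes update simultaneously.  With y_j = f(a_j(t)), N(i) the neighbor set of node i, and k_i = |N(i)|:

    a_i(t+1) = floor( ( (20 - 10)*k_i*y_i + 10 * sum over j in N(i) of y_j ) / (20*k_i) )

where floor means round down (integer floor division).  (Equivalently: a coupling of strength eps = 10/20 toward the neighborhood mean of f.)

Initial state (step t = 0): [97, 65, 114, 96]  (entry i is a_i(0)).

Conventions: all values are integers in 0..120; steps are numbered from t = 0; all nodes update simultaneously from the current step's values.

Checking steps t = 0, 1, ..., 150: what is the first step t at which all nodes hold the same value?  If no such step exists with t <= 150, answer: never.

Simulating step by step:
t=0: [97, 65, 114, 96]  (not all equal)
t=1: [58, 56, 75, 57]  (not all equal)
t=2: [59, 61, 42, 60]  (not all equal)
t=3: [70, 68, 87, 69]  (not all equal)
t=4: [30, 32, 27, 31]  (not all equal)
t=5: [90, 92, 87, 91]  (not all equal)
t=6: [30, 32, 27, 31]  (not all equal)

Answer: never
Key observation: The state at step 4 reappears at step 6 — the system is in a cycle of period 2 from step 4 on.  No step 0..6 is synchronized, and the cycle repeats forever, so no step up to 150 (or ever) has all nodes equal.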